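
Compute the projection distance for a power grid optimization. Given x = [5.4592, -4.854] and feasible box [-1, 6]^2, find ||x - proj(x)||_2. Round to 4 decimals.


Project each component onto [-1, 6].
clip(5.4592) = 5.4592, clip(-4.854) = -1.0
Projection = [5.4592, -1.0]
Squared diffs: [0.0, 14.8533]
Distance = sqrt(14.8533) = 3.854


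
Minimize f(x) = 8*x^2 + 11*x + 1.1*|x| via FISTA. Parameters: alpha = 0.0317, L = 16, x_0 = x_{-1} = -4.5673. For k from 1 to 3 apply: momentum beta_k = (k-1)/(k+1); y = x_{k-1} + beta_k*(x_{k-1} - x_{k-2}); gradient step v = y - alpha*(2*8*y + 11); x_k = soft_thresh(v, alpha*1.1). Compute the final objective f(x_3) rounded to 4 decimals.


FISTA on f(x) = 8*x^2 + 11*x + 1.1*|x|
L = 16, alpha = 0.0317
Iteration 1: beta = 0.0, y = -4.5673 + 0.0*(-4.5673 + 4.5673) = -4.5673
  grad(y) = -62.0768, v = y - alpha*grad = -2.5995
  prox(v) = soft_thresh(-2.5995, 0.0349) = -2.5646
Iteration 2: beta = 0.3333, y = -2.5646 + 0.3333*(-2.5646 + 4.5673) = -1.897
  grad(y) = -19.3524, v = y - alpha*grad = -1.2836
  prox(v) = soft_thresh(-1.2836, 0.0349) = -1.2487
Iteration 3: beta = 0.5, y = -1.2487 + 0.5*(-1.2487 + 2.5646) = -0.5907
  grad(y) = 1.5483, v = y - alpha*grad = -0.6398
  prox(v) = soft_thresh(-0.6398, 0.0349) = -0.6049
f(x_3) = 8*(-0.6049)^2 + 11*(-0.6049) + 1.1*|-0.6049| = -3.0613


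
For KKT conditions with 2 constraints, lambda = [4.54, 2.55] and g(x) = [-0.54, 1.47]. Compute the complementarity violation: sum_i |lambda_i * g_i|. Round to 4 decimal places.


KKT complementary slackness check:
lambda_1 * g_1 = 4.54 * -0.54 = -2.4516
lambda_2 * g_2 = 2.55 * 1.47 = 3.7485
Total violation = 2.4516 + 3.7485 = 6.2001


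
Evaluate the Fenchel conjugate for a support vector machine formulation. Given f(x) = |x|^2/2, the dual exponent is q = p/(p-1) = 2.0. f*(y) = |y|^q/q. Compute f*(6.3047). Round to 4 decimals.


The conjugate exponent q satisfies 1/p + 1/q = 1.
p = 2, so q = 2/(2 - 1) = 2.0
|y|^q = 6.3047^2.0 = 39.7492
f*(6.3047) = 39.7492 / 2.0 = 19.8746


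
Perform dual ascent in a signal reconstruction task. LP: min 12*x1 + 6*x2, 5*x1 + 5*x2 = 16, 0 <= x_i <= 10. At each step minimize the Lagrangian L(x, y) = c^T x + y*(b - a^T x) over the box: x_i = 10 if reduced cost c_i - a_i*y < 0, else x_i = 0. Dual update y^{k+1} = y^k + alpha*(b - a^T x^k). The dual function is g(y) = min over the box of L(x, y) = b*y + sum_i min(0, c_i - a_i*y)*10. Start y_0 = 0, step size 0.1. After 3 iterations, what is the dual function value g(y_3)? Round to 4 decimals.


Dual ascent for LP: min 12*x1 + 6*x2, 5*x1 + 5*x2 = 16, 0 <= x_i <= 10
Step 1: y^k = 0.0, reduced costs: (12.0, 6.0)
  x^k = (0.0, 0.0), subgradient = b - a^T x = 16.0
  y^{k+1} = 0.0 + 0.1*16.0 = 1.6
Step 2: y^k = 1.6, reduced costs: (4.0, -2.0)
  x^k = (0.0, 10.0), subgradient = b - a^T x = -34.0
  y^{k+1} = 1.6 + 0.1*-34.0 = -1.8
Step 3: y^k = -1.8, reduced costs: (21.0, 15.0)
  x^k = (0.0, 0.0), subgradient = b - a^T x = 16.0
  y^{k+1} = -1.8 + 0.1*16.0 = -0.2
Dual objective at y_3 = -0.2: reduced costs (13.0, 7.0), box minimizer x = (0.0, 0.0)
g(y_3) = b*y + (c1 - a1*y)*x1 + (c2 - a2*y)*x2 = 16*(-0.2) + 13.0*0.0 + 7.0*0.0 = -3.2 + 0.0 + 0.0 = -3.2


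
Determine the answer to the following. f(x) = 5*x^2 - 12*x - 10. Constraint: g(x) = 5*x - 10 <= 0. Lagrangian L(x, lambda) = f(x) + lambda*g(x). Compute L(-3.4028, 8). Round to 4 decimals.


Step 1: Evaluate f(x).
f(-3.4028) = 5*(-3.4028)^2 - 12*(-3.4028) - 10 = 88.7288
Step 2: Evaluate g(x).
g(-3.4028) = 5*-3.4028 - 10 = -27.014
Step 3: Compute Lagrangian.
L = 88.7288 + 8*-27.014 = -127.3832


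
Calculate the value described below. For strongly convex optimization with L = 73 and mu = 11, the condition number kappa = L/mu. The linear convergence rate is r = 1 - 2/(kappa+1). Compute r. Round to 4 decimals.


Step 1: Compute the condition number.
kappa = L/mu = 73/11 = 6.6364
Step 2: Compute the convergence rate.
r = 1 - 2/(kappa + 1) = 1 - 2*mu/(L + mu) = (L - mu)/(L + mu) = 62/84 = 0.7381


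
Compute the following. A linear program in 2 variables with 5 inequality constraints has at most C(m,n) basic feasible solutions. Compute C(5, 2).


Each vertex corresponds to some choice of n active constraints out of m, so the number of vertices is at most C(m, n) = m! / (n!(m-n)!).
m = 5, n = 2
Numerator: 5 * 4
Denominator: 2! = 2
C(5, 2) = 10


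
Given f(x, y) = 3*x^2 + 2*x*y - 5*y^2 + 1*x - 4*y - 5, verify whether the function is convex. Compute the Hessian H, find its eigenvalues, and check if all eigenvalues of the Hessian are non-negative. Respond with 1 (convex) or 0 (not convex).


The Hessian of f(x,y) = 3*x^2 + 2*x*y - 5*y^2 + 1*x - 4*y - 5 is:
H = [[6, 2], [2, -10]]
Trace = 6 - 10 = -4
Determinant = 6*-10 - (2)^2 = -64
Discriminant = (-4)^2 - 4*-64 = 272.0
Eigenvalues: lambda_1 = -10.2462, lambda_2 = 6.2462
The function is not convex.

0


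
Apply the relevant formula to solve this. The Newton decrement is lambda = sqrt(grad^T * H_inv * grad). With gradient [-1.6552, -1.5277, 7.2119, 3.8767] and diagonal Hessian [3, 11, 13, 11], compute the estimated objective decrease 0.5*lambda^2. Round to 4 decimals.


Step 1: H is diagonal, so H^(-1) * g = [-0.5517, -0.1389, 0.5548, 0.3524].
Step 2: g^T H^(-1) g = sum_i g_i^2 / H_ii
  = (-1.6552)^2/3 + (-1.5277)^2/11 + (7.2119)^2/13 + (3.8767)^2/11
  = 0.9132 + 0.2122 + 4.0009 + 1.3663 = 6.4925
Step 3: Objective decrease = 0.5 * g^T H^(-1) g = 3.2463


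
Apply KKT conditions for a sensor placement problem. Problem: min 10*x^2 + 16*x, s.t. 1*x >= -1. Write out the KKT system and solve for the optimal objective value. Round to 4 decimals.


Step 1: Try lambda = 0 (constraint inactive).
Stationarity: 2*10*x + 16 = 0
x* = -16/(2*10) = -0.8
Check constraint: 1*-0.8 = -0.8 >= -1 -- satisfied.
Step 2: Compute optimal value.
f(x*) = 10*(-0.8)^2 + 16*(-0.8) = -6.4


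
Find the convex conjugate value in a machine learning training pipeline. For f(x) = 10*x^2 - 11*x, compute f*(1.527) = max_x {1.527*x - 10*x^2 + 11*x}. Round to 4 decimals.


f*(y) = sup_x {y*x - a*x^2 - b*x} = sup_x {(y-b)*x - a*x^2}
FOC: (y - b) - 2a*x = 0 => x* = (y - b)/(2a)
x* = (1.527 + 11)/(2*10) = 0.6264
f*(1.527) = (y-b)^2/(4a) = (1.527 + 11)^2/(4*10)
= 156.9257/40 = 3.9231


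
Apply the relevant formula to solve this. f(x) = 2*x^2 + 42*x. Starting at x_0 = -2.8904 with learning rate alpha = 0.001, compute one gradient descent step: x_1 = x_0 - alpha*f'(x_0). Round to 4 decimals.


We compute the gradient at x_0 and apply the update.
f'(x) = 4*x + 42
f'(-2.8904) = 4*-2.8904 + 42 = 30.4384
x_1 = -2.8904 - 0.001*30.4384 = -2.9208


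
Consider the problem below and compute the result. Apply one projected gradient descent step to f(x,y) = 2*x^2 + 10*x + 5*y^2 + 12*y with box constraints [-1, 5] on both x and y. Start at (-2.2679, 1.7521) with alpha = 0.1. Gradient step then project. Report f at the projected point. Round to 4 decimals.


Step 1: Compute gradient at (-2.2679, 1.7521).
grad_x = 2*2*-2.2679 + 10 = 0.9284
grad_y = 2*5*1.7521 + 12 = 29.521
Step 2: Gradient step.
x_raw = -2.2679 - 0.1*0.9284 = -2.3607
y_raw = 1.7521 - 0.1*29.521 = -1.2
Step 3: Project onto [-1, 5].
x_proj = clip(-2.3607) = -1.0
y_proj = clip(-1.2) = -1.0
Step 4: Evaluate f.
f(-1.0, -1.0) = -15.0


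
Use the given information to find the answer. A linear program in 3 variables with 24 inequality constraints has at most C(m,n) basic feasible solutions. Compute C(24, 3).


Each vertex corresponds to some choice of n active constraints out of m, so the number of vertices is at most C(m, n) = m! / (n!(m-n)!).
m = 24, n = 3
Numerator: 24 * 23 * 22
Denominator: 3! = 6
C(24, 3) = 2024


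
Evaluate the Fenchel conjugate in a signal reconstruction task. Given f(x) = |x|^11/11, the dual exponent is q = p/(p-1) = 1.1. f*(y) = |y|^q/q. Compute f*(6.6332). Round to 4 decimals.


The conjugate exponent q satisfies 1/p + 1/q = 1.
p = 11, so q = 11/(11 - 1) = 1.1
|y|^q = 6.6332^1.1 = 8.0149
f*(6.6332) = 8.0149 / 1.1 = 7.2862


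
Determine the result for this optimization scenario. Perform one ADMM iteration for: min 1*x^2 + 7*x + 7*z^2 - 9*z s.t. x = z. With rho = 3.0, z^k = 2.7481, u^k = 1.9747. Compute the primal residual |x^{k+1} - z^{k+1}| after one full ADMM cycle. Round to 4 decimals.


ADMM iteration with rho = 3.0, z^k = 2.7481, u^k = 1.9747
Step 1: x-update.
Minimize 1*x^2 + 7*x + (3.0/2)*(x - 2.7481 + 1.9747)^2
FOC: (2*1 + 3.0)*x = -7 + 3.0*(2.7481 - 1.9747)
x^{k+1} = -0.936
Step 2: z-update.
Minimize 7*z^2 - 9*z + (3.0/2)*(-0.936 - z + 1.9747)^2
FOC: (2*7 + 3.0)*z = 9 + 3.0*(-0.936 + 1.9747)
z^{k+1} = 0.7127
Step 3: u-update.
u^{k+1} = 1.9747 - 0.936 - 0.7127 = 0.326
Step 4: Primal residual = |-0.936 - 0.7127| = 1.6487


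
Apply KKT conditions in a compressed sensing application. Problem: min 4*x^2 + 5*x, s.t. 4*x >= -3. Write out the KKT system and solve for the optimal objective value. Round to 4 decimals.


Step 1: Try lambda = 0 (constraint inactive).
Stationarity: 2*4*x + 5 = 0
x* = -5/(2*4) = -0.625
Check constraint: 4*-0.625 = -2.5 >= -3 -- satisfied.
Step 2: Compute optimal value.
f(x*) = 4*(-0.625)^2 + 5*(-0.625) = -1.5625


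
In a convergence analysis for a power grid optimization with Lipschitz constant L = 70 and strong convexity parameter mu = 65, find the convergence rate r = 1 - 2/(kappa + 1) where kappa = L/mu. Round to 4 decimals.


Step 1: Compute the condition number.
kappa = L/mu = 70/65 = 1.0769
Step 2: Compute the convergence rate.
r = 1 - 2/(kappa + 1) = 1 - 2*mu/(L + mu) = (L - mu)/(L + mu) = 5/135 = 0.037


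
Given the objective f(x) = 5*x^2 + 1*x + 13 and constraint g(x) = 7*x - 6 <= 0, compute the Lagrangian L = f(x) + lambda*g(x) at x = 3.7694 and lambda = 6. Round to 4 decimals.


Step 1: Evaluate f(x).
f(3.7694) = 5*3.7694^2 + 1*3.7694 + 13 = 87.8113
Step 2: Evaluate g(x).
g(3.7694) = 7*3.7694 - 6 = 20.3858
Step 3: Compute Lagrangian.
L = 87.8113 + 6*20.3858 = 210.1261


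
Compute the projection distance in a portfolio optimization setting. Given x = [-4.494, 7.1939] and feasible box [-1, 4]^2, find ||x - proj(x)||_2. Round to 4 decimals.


Project each component onto [-1, 4].
clip(-4.494) = -1.0, clip(7.1939) = 4.0
Projection = [-1.0, 4.0]
Squared diffs: [12.208, 10.201]
Distance = sqrt(22.409) = 4.7338


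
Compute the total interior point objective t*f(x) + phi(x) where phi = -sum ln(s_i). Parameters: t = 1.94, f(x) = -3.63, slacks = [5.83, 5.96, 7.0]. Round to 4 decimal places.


Step 1: Compute log-barrier.
ln values: [1.763, 1.7851, 1.9459]
phi = -(1.763 + 1.7851 + 1.9459) = -5.494
Step 2: Compute augmented objective.
t*f(x) = 1.94*-3.63 = -7.0422
Total = -7.0422 - 5.494 = -12.5362


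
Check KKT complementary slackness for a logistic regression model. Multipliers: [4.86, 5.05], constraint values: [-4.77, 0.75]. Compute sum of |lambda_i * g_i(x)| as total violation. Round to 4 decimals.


KKT complementary slackness check:
lambda_1 * g_1 = 4.86 * -4.77 = -23.1822
lambda_2 * g_2 = 5.05 * 0.75 = 3.7875
Total violation = 23.1822 + 3.7875 = 26.9697


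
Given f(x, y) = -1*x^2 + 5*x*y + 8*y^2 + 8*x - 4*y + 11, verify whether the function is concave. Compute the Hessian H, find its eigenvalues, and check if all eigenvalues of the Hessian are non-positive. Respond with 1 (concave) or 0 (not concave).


The Hessian of f(x,y) = -1*x^2 + 5*x*y + 8*y^2 + 8*x - 4*y + 11 is:
H = [[-2, 5], [5, 16]]
Trace = -2 + 16 = 14
Determinant = -2*16 - (5)^2 = -57
Discriminant = (14)^2 - 4*-57 = 424.0
Eigenvalues: lambda_1 = -3.2956, lambda_2 = 17.2956
The function is not concave.

0


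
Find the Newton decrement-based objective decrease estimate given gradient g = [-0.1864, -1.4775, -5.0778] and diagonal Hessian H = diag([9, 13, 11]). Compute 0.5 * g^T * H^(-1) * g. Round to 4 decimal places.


Step 1: H is diagonal, so H^(-1) * g = [-0.0207, -0.1137, -0.4616].
Step 2: g^T H^(-1) g = sum_i g_i^2 / H_ii
  = (-0.1864)^2/9 + (-1.4775)^2/13 + (-5.0778)^2/11
  = 0.0039 + 0.1679 + 2.344 = 2.5158
Step 3: Objective decrease = 0.5 * g^T H^(-1) g = 1.2579


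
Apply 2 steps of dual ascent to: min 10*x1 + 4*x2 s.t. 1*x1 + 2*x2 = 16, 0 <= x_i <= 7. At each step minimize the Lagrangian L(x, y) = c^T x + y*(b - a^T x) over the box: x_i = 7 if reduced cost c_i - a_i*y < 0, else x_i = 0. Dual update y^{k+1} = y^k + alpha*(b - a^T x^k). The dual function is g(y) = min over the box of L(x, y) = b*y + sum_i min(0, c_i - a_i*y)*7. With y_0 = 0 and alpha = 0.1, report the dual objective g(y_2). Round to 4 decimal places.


Dual ascent for LP: min 10*x1 + 4*x2, 1*x1 + 2*x2 = 16, 0 <= x_i <= 7
Step 1: y^k = 0.0, reduced costs: (10.0, 4.0)
  x^k = (0.0, 0.0), subgradient = b - a^T x = 16.0
  y^{k+1} = 0.0 + 0.1*16.0 = 1.6
Step 2: y^k = 1.6, reduced costs: (8.4, 0.8)
  x^k = (0.0, 0.0), subgradient = b - a^T x = 16.0
  y^{k+1} = 1.6 + 0.1*16.0 = 3.2
Dual objective at y_2 = 3.2: reduced costs (6.8, -2.4), box minimizer x = (0.0, 7.0)
g(y_2) = b*y + (c1 - a1*y)*x1 + (c2 - a2*y)*x2 = 16*3.2 + 6.8*0.0 + (-2.4)*7.0 = 51.2 + 0.0 - 16.8 = 34.4


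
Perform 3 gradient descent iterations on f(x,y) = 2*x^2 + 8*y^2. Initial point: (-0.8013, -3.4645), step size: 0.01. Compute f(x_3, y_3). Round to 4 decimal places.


Gradient descent on f(x,y) = 2*x^2 + 8*y^2.
Starting point: (-0.8013, -3.4645), alpha = 0.01
Step 1: grad_x = 2*2*-0.8013 = -3.2052, grad_y = 2*8*-3.4645 = -55.432
  x_1 = -0.8013 - 0.01*-3.2052 = -0.7692
  y_1 = -3.4645 - 0.01*-55.432 = -2.9102
Step 2: grad_x = 2*2*-0.7692 = -3.077, grad_y = 2*8*-2.9102 = -46.5629
  x_2 = -0.7692 - 0.01*-3.077 = -0.7385
  y_2 = -2.9102 - 0.01*-46.5629 = -2.4446
Step 3: grad_x = 2*2*-0.7385 = -2.9539, grad_y = 2*8*-2.4446 = -39.1128
  x_3 = -0.7385 - 0.01*-2.9539 = -0.7089
  y_3 = -2.4446 - 0.01*-39.1128 = -2.0534
f(-0.7089, -2.0534) = 2*(-0.7089)^2 + 8*(-2.0534)^2 = 34.7376


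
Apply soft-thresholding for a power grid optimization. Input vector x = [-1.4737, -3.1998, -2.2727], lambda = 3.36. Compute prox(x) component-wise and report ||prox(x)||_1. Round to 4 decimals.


Soft-thresholding with lambda = 3.36:
prox(-1.4737) = sign(-1.4737)*max(|-1.4737| - 3.36, 0) = 0.0
prox(-3.1998) = sign(-3.1998)*max(|-3.1998| - 3.36, 0) = 0.0
prox(-2.2727) = sign(-2.2727)*max(|-2.2727| - 3.36, 0) = 0.0
prox(x) = [0.0, 0.0, 0.0]
||prox(x)||_1 = 0.0 + 0.0 + 0.0 = 0.0


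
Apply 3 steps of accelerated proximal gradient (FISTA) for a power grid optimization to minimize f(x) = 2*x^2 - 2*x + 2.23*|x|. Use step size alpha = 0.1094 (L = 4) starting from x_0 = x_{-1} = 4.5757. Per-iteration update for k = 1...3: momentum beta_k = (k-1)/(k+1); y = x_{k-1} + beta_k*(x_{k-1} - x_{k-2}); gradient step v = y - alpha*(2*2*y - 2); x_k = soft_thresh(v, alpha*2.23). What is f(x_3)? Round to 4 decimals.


FISTA on f(x) = 2*x^2 - 2*x + 2.23*|x|
L = 4, alpha = 0.1094
Iteration 1: beta = 0.0, y = 4.5757 + 0.0*(4.5757 - 4.5757) = 4.5757
  grad(y) = 16.3028, v = y - alpha*grad = 2.7922
  prox(v) = soft_thresh(2.7922, 0.244) = 2.5482
Iteration 2: beta = 0.3333, y = 2.5482 + 0.3333*(2.5482 - 4.5757) = 1.8724
  grad(y) = 5.4895, v = y - alpha*grad = 1.2718
  prox(v) = soft_thresh(1.2718, 0.244) = 1.0279
Iteration 3: beta = 0.5, y = 1.0279 + 0.5*(1.0279 - 2.5482) = 0.2677
  grad(y) = -0.9292, v = y - alpha*grad = 0.3694
  prox(v) = soft_thresh(0.3694, 0.244) = 0.1254
f(x_3) = 2*0.1254^2 - 2*0.1254 + 2.23*|0.1254| = 0.0603


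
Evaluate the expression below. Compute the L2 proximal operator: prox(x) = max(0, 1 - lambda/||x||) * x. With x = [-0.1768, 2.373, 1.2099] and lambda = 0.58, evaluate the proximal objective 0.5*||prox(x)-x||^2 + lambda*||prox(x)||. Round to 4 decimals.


Step 1: Compute ||x||.
||x|| = 2.6695
Step 2: Compute scaling factor.
scale = max(0, 1 - 0.58/2.6695) = 0.7827
Step 3: prox(x) = [-0.1384, 1.8574, 0.947]
||prox(x)|| = 2.0895
Step 4: Proximal objective.
0.5*||prox-x||^2 = 0.1682
lambda*||prox|| = 1.2119
Total = 1.3801


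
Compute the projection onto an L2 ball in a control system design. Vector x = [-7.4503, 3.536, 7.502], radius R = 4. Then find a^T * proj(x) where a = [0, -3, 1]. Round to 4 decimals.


Step 1: Compute ||x|| (intermediates to 6 decimals).
||x|| = sqrt((-7.4503)^2 + 3.536^2 + 7.502^2) = 11.148555
Step 2: Project.
Since ||x|| > R, scale = R/||x|| = 4/11.148555 = 0.358791, proj(x) = scale * x
proj(x) = [-2.673101, 1.268685, 2.69165]
Step 3: Dot product.
a^T * proj(x) = 0*(-2.673101) - 3*1.268685 + 1*2.69165 = -1.1144


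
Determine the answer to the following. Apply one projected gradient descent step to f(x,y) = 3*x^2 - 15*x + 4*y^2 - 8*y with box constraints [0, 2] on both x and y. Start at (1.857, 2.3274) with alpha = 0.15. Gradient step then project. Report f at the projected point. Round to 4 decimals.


Step 1: Compute gradient at (1.857, 2.3274).
grad_x = 2*3*1.857 - 15 = -3.858
grad_y = 2*4*2.3274 - 8 = 10.6192
Step 2: Gradient step.
x_raw = 1.857 - 0.15*-3.858 = 2.4357
y_raw = 2.3274 - 0.15*10.6192 = 0.7345
Step 3: Project onto [0, 2].
x_proj = clip(2.4357) = 2.0
y_proj = clip(0.7345) = 0.7345
Step 4: Evaluate f.
f(2.0, 0.7345) = -21.7181


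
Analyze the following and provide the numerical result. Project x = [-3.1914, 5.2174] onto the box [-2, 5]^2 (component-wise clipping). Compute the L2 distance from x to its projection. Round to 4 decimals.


Project each component onto [-2, 5].
clip(-3.1914) = -2.0, clip(5.2174) = 5.0
Projection = [-2.0, 5.0]
Squared diffs: [1.4194, 0.0473]
Distance = sqrt(1.4667) = 1.2111


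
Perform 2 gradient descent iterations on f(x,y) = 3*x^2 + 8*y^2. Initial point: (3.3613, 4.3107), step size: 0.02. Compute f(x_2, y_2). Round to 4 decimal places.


Gradient descent on f(x,y) = 3*x^2 + 8*y^2.
Starting point: (3.3613, 4.3107), alpha = 0.02
Step 1: grad_x = 2*3*3.3613 = 20.1678, grad_y = 2*8*4.3107 = 68.9712
  x_1 = 3.3613 - 0.02*20.1678 = 2.9579
  y_1 = 4.3107 - 0.02*68.9712 = 2.9313
Step 2: grad_x = 2*3*2.9579 = 17.7477, grad_y = 2*8*2.9313 = 46.9004
  x_2 = 2.9579 - 0.02*17.7477 = 2.603
  y_2 = 2.9313 - 0.02*46.9004 = 1.9933
f(2.603, 1.9933) = 3*2.603^2 + 8*1.9933^2 = 52.1116


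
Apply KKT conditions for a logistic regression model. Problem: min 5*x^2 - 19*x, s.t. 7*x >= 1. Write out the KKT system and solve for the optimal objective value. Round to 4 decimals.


Step 1: Try lambda = 0 (constraint inactive).
Stationarity: 2*5*x - 19 = 0
x* = 19/(2*5) = 1.9
Check constraint: 7*1.9 = 13.3 >= 1 -- satisfied.
Step 2: Compute optimal value.
f(x*) = 5*1.9^2 - 19*1.9 = -18.05


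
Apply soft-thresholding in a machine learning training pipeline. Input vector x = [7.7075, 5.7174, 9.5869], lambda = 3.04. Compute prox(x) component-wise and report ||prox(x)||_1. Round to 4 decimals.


Soft-thresholding with lambda = 3.04:
prox(7.7075) = sign(7.7075)*max(|7.7075| - 3.04, 0) = 4.6675
prox(5.7174) = sign(5.7174)*max(|5.7174| - 3.04, 0) = 2.6774
prox(9.5869) = sign(9.5869)*max(|9.5869| - 3.04, 0) = 6.5469
prox(x) = [4.6675, 2.6774, 6.5469]
||prox(x)||_1 = 4.6675 + 2.6774 + 6.5469 = 13.8918


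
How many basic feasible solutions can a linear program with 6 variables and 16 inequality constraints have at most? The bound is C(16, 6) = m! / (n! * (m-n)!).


Each vertex corresponds to some choice of n active constraints out of m, so the number of vertices is at most C(m, n) = m! / (n!(m-n)!).
m = 16, n = 6
Numerator: 16 * 15 * 14 * 13 * 12 * 11
Denominator: 6! = 720
C(16, 6) = 8008


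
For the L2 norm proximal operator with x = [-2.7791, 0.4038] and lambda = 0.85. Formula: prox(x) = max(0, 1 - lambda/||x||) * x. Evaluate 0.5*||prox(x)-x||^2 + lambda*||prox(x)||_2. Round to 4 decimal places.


Step 1: Compute ||x||.
||x|| = 2.8083
Step 2: Compute scaling factor.
scale = max(0, 1 - 0.85/2.8083) = 0.6973
Step 3: prox(x) = [-1.9379, 0.2816]
||prox(x)|| = 1.9583
Step 4: Proximal objective.
0.5*||prox-x||^2 = 0.3613
lambda*||prox|| = 1.6646
Total = 2.0258


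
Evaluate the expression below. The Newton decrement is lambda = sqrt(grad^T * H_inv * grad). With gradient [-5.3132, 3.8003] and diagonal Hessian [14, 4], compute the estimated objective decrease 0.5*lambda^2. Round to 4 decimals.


Step 1: H is diagonal, so H^(-1) * g = [-0.3795, 0.9501].
Step 2: g^T H^(-1) g = sum_i g_i^2 / H_ii
  = (-5.3132)^2/14 + (3.8003)^2/4
  = 2.0164 + 3.6106 = 5.627
Step 3: Objective decrease = 0.5 * g^T H^(-1) g = 2.8135


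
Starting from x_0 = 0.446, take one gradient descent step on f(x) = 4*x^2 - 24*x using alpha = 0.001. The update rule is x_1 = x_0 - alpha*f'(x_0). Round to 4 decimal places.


We compute the gradient at x_0 and apply the update.
f'(x) = 8*x - 24
f'(0.446) = 8*0.446 - 24 = -20.432
x_1 = 0.446 - 0.001*-20.432 = 0.4664


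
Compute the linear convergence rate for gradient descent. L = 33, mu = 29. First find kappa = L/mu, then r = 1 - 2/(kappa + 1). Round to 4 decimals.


Step 1: Compute the condition number.
kappa = L/mu = 33/29 = 1.1379
Step 2: Compute the convergence rate.
r = 1 - 2/(kappa + 1) = 1 - 2*mu/(L + mu) = (L - mu)/(L + mu) = 4/62 = 0.0645


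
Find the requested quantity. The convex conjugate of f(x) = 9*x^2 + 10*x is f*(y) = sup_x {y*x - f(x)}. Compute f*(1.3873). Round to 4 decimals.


f*(y) = sup_x {y*x - a*x^2 - b*x} = sup_x {(y-b)*x - a*x^2}
FOC: (y - b) - 2a*x = 0 => x* = (y - b)/(2a)
x* = (1.3873 - 10)/(2*9) = -0.4785
f*(1.3873) = (y-b)^2/(4a) = (1.3873 - 10)^2/(4*9)
= 74.1786/36 = 2.0605


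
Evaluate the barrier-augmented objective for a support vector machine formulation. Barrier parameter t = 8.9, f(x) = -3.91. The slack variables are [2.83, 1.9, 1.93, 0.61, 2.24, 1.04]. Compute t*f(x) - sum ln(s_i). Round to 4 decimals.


Step 1: Compute log-barrier.
ln values: [1.0403, 0.6419, 0.6575, -0.4943, 0.8065, 0.0392]
phi = -(1.0403 + 0.6419 + 0.6575 - 0.4943 + 0.8065 + 0.0392) = -2.6911
Step 2: Compute augmented objective.
t*f(x) = 8.9*-3.91 = -34.799
Total = -34.799 - 2.6911 = -37.4901


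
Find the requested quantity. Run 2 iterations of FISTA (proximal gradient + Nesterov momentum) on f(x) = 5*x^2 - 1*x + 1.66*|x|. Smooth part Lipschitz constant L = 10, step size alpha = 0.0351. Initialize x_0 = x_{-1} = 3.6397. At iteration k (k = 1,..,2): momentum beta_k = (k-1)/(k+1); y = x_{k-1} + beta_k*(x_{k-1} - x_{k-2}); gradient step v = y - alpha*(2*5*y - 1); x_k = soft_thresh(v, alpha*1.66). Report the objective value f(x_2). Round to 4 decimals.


FISTA on f(x) = 5*x^2 - 1*x + 1.66*|x|
L = 10, alpha = 0.0351
Iteration 1: beta = 0.0, y = 3.6397 + 0.0*(3.6397 - 3.6397) = 3.6397
  grad(y) = 35.397, v = y - alpha*grad = 2.3973
  prox(v) = soft_thresh(2.3973, 0.0583) = 2.339
Iteration 2: beta = 0.3333, y = 2.339 + 0.3333*(2.339 - 3.6397) = 1.9054
  grad(y) = 18.0543, v = y - alpha*grad = 1.2717
  prox(v) = soft_thresh(1.2717, 0.0583) = 1.2135
f(x_2) = 5*1.2135^2 - 1*1.2135 + 1.66*|1.2135| = 8.1633


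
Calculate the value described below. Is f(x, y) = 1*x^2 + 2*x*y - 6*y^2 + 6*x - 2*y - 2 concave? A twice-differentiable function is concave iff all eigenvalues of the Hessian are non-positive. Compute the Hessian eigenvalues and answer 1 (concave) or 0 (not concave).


The Hessian of f(x,y) = 1*x^2 + 2*x*y - 6*y^2 + 6*x - 2*y - 2 is:
H = [[2, 2], [2, -12]]
Trace = 2 - 12 = -10
Determinant = 2*-12 - (2)^2 = -28
Discriminant = (-10)^2 - 4*-28 = 212.0
Eigenvalues: lambda_1 = -12.2801, lambda_2 = 2.2801
The function is not concave.

0


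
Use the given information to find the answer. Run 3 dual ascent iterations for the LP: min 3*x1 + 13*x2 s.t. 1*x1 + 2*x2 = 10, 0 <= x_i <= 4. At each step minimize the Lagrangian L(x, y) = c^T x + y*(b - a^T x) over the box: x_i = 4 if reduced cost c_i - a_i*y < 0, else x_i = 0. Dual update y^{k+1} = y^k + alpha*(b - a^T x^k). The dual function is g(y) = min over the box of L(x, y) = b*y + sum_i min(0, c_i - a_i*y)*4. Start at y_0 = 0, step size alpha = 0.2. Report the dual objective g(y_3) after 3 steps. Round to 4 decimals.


Dual ascent for LP: min 3*x1 + 13*x2, 1*x1 + 2*x2 = 10, 0 <= x_i <= 4
Step 1: y^k = 0.0, reduced costs: (3.0, 13.0)
  x^k = (0.0, 0.0), subgradient = b - a^T x = 10.0
  y^{k+1} = 0.0 + 0.2*10.0 = 2.0
Step 2: y^k = 2.0, reduced costs: (1.0, 9.0)
  x^k = (0.0, 0.0), subgradient = b - a^T x = 10.0
  y^{k+1} = 2.0 + 0.2*10.0 = 4.0
Step 3: y^k = 4.0, reduced costs: (-1.0, 5.0)
  x^k = (4.0, 0.0), subgradient = b - a^T x = 6.0
  y^{k+1} = 4.0 + 0.2*6.0 = 5.2
Dual objective at y_3 = 5.2: reduced costs (-2.2, 2.6), box minimizer x = (4.0, 0.0)
g(y_3) = b*y + (c1 - a1*y)*x1 + (c2 - a2*y)*x2 = 10*5.2 + (-2.2)*4.0 + 2.6*0.0 = 52.0 - 8.8 + 0.0 = 43.2


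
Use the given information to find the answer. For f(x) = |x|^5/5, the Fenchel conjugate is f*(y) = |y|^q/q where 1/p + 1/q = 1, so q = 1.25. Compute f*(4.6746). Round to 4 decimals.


The conjugate exponent q satisfies 1/p + 1/q = 1.
p = 5, so q = 5/(5 - 1) = 1.25
|y|^q = 4.6746^1.25 = 6.8735
f*(4.6746) = 6.8735 / 1.25 = 5.4988


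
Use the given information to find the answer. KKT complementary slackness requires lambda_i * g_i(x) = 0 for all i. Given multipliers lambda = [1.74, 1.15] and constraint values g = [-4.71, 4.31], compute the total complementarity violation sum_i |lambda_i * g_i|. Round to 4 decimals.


KKT complementary slackness check:
lambda_1 * g_1 = 1.74 * -4.71 = -8.1954
lambda_2 * g_2 = 1.15 * 4.31 = 4.9565
Total violation = 8.1954 + 4.9565 = 13.1519


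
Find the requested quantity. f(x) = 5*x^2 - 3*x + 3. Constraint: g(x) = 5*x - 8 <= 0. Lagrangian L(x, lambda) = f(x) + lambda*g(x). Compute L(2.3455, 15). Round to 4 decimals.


Step 1: Evaluate f(x).
f(2.3455) = 5*2.3455^2 - 3*2.3455 + 3 = 23.4704
Step 2: Evaluate g(x).
g(2.3455) = 5*2.3455 - 8 = 3.7275
Step 3: Compute Lagrangian.
L = 23.4704 + 15*3.7275 = 79.3829


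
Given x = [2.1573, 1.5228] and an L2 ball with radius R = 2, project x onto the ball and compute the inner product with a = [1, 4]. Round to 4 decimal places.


Step 1: Compute ||x|| (intermediates to 6 decimals).
||x|| = sqrt(2.1573^2 + 1.5228^2) = 2.640618
Step 2: Project.
Since ||x|| > R, scale = R/||x|| = 2/2.640618 = 0.757398, proj(x) = scale * x
proj(x) = [1.633935, 1.153366]
Step 3: Dot product.
a^T * proj(x) = 1*1.633935 + 4*1.153366 = 6.2474


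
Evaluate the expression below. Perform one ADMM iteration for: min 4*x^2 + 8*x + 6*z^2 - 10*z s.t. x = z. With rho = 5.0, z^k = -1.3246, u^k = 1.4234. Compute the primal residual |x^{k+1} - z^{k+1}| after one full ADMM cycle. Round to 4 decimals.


ADMM iteration with rho = 5.0, z^k = -1.3246, u^k = 1.4234
Step 1: x-update.
Minimize 4*x^2 + 8*x + (5.0/2)*(x + 1.3246 + 1.4234)^2
FOC: (2*4 + 5.0)*x = -8 + 5.0*(-1.3246 - 1.4234)
x^{k+1} = -1.6723
Step 2: z-update.
Minimize 6*z^2 - 10*z + (5.0/2)*(-1.6723 - z + 1.4234)^2
FOC: (2*6 + 5.0)*z = 10 + 5.0*(-1.6723 + 1.4234)
z^{k+1} = 0.515
Step 3: u-update.
u^{k+1} = 1.4234 - 1.6723 - 0.515 = -0.7639
Step 4: Primal residual = |-1.6723 - 0.515| = 2.1873


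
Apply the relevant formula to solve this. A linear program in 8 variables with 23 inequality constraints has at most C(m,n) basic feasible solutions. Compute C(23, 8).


Each vertex corresponds to some choice of n active constraints out of m, so the number of vertices is at most C(m, n) = m! / (n!(m-n)!).
m = 23, n = 8
Numerator: 23 * 22 * 21 * 20 * 19 * 18 * 17 * 16
Denominator: 8! = 40320
C(23, 8) = 490314


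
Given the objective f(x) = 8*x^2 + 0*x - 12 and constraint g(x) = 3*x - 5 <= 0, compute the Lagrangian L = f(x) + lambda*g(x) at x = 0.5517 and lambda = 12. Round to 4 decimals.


Step 1: Evaluate f(x).
f(0.5517) = 8*0.5517^2 + 0*0.5517 - 12 = -9.565
Step 2: Evaluate g(x).
g(0.5517) = 3*0.5517 - 5 = -3.3449
Step 3: Compute Lagrangian.
L = -9.565 + 12*-3.3449 = -49.7038


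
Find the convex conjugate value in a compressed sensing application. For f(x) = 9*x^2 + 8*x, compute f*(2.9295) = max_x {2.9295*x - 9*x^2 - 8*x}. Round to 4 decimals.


f*(y) = sup_x {y*x - a*x^2 - b*x} = sup_x {(y-b)*x - a*x^2}
FOC: (y - b) - 2a*x = 0 => x* = (y - b)/(2a)
x* = (2.9295 - 8)/(2*9) = -0.2817
f*(2.9295) = (y-b)^2/(4a) = (2.9295 - 8)^2/(4*9)
= 25.71/36 = 0.7142


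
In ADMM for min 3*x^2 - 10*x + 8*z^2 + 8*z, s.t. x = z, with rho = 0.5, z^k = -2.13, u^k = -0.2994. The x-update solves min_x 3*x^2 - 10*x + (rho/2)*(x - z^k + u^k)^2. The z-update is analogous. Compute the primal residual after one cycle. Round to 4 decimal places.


ADMM iteration with rho = 0.5, z^k = -2.13, u^k = -0.2994
Step 1: x-update.
Minimize 3*x^2 - 10*x + (0.5/2)*(x + 2.13 - 0.2994)^2
FOC: (2*3 + 0.5)*x = 10 + 0.5*(-2.13 + 0.2994)
x^{k+1} = 1.3976
Step 2: z-update.
Minimize 8*z^2 + 8*z + (0.5/2)*(1.3976 - z - 0.2994)^2
FOC: (2*8 + 0.5)*z = -8 + 0.5*(1.3976 - 0.2994)
z^{k+1} = -0.4516
Step 3: u-update.
u^{k+1} = -0.2994 + 1.3976 + 0.4516 = 1.5498
Step 4: Primal residual = |1.3976 + 0.4516| = 1.8492


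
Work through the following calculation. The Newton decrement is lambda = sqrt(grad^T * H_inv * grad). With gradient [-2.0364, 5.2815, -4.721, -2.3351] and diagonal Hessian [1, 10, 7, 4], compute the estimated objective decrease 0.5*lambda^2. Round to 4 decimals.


Step 1: H is diagonal, so H^(-1) * g = [-2.0364, 0.5282, -0.6744, -0.5838].
Step 2: g^T H^(-1) g = sum_i g_i^2 / H_ii
  = (-2.0364)^2/1 + (5.2815)^2/10 + (-4.721)^2/7 + (-2.3351)^2/4
  = 4.1469 + 2.7894 + 3.184 + 1.3632 = 11.4835
Step 3: Objective decrease = 0.5 * g^T H^(-1) g = 5.7417


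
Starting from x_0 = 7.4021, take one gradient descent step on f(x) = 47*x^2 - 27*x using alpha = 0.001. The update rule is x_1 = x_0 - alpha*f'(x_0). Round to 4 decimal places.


We compute the gradient at x_0 and apply the update.
f'(x) = 94*x - 27
f'(7.4021) = 94*7.4021 - 27 = 668.7974
x_1 = 7.4021 - 0.001*668.7974 = 6.7333


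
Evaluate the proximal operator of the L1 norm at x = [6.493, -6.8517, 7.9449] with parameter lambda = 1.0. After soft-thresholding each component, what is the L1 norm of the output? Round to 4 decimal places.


Soft-thresholding with lambda = 1.0:
prox(6.493) = sign(6.493)*max(|6.493| - 1.0, 0) = 5.493
prox(-6.8517) = sign(-6.8517)*max(|-6.8517| - 1.0, 0) = -5.8517
prox(7.9449) = sign(7.9449)*max(|7.9449| - 1.0, 0) = 6.9449
prox(x) = [5.493, -5.8517, 6.9449]
||prox(x)||_1 = 5.493 + 5.8517 + 6.9449 = 18.2896


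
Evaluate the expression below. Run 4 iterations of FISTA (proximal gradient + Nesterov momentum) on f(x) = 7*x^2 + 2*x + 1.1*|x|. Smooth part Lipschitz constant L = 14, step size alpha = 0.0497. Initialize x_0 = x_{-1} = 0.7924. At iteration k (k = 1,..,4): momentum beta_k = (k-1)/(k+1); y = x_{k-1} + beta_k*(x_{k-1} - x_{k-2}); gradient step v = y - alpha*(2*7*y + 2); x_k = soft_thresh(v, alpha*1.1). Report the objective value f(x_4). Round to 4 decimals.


FISTA on f(x) = 7*x^2 + 2*x + 1.1*|x|
L = 14, alpha = 0.0497
Iteration 1: beta = 0.0, y = 0.7924 + 0.0*(0.7924 - 0.7924) = 0.7924
  grad(y) = 13.0936, v = y - alpha*grad = 0.1416
  prox(v) = soft_thresh(0.1416, 0.0547) = 0.087
Iteration 2: beta = 0.3333, y = 0.087 + 0.3333*(0.087 - 0.7924) = -0.1482
  grad(y) = -0.0743, v = y - alpha*grad = -0.1445
  prox(v) = soft_thresh(-0.1445, 0.0547) = -0.0898
Iteration 3: beta = 0.5, y = -0.0898 + 0.5*(-0.0898 - 0.087) = -0.1782
  grad(y) = -0.4947, v = y - alpha*grad = -0.1536
  prox(v) = soft_thresh(-0.1536, 0.0547) = -0.0989
Iteration 4: beta = 0.6, y = -0.0989 + 0.6*(-0.0989 + 0.0898) = -0.1044
  grad(y) = 0.5382, v = y - alpha*grad = -0.1312
  prox(v) = soft_thresh(-0.1312, 0.0547) = -0.0765
f(x_4) = 7*(-0.0765)^2 + 2*(-0.0765) + 1.1*|-0.0765| = -0.0279


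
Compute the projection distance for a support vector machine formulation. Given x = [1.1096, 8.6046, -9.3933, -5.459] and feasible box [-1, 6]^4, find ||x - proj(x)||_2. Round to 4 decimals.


Project each component onto [-1, 6].
clip(1.1096) = 1.1096, clip(8.6046) = 6.0, clip(-9.3933) = -1.0, clip(-5.459) = -1.0
Projection = [1.1096, 6.0, -1.0, -1.0]
Squared diffs: [0.0, 6.7839, 70.4475, 19.8827]
Distance = sqrt(97.1141) = 9.8546


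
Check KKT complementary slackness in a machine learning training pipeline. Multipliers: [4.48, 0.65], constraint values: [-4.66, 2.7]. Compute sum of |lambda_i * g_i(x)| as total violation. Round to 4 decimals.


KKT complementary slackness check:
lambda_1 * g_1 = 4.48 * -4.66 = -20.8768
lambda_2 * g_2 = 0.65 * 2.7 = 1.755
Total violation = 20.8768 + 1.755 = 22.6318


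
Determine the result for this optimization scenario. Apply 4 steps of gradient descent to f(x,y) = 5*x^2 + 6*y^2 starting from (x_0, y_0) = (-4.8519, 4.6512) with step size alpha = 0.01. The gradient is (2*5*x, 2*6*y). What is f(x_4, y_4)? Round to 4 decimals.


Gradient descent on f(x,y) = 5*x^2 + 6*y^2.
Starting point: (-4.8519, 4.6512), alpha = 0.01
Step 1: grad_x = 2*5*-4.8519 = -48.519, grad_y = 2*6*4.6512 = 55.8144
  x_1 = -4.8519 - 0.01*-48.519 = -4.3667
  y_1 = 4.6512 - 0.01*55.8144 = 4.0931
Step 2: grad_x = 2*5*-4.3667 = -43.6671, grad_y = 2*6*4.0931 = 49.1167
  x_2 = -4.3667 - 0.01*-43.6671 = -3.93
  y_2 = 4.0931 - 0.01*49.1167 = 3.6019
Step 3: grad_x = 2*5*-3.93 = -39.3004, grad_y = 2*6*3.6019 = 43.2227
  x_3 = -3.93 - 0.01*-39.3004 = -3.537
  y_3 = 3.6019 - 0.01*43.2227 = 3.1697
Step 4: grad_x = 2*5*-3.537 = -35.3704, grad_y = 2*6*3.1697 = 38.036
  x_4 = -3.537 - 0.01*-35.3704 = -3.1833
  y_4 = 3.1697 - 0.01*38.036 = 2.7893
f(-3.1833, 2.7893) = 5*(-3.1833)^2 + 6*2.7893^2 = 97.3493


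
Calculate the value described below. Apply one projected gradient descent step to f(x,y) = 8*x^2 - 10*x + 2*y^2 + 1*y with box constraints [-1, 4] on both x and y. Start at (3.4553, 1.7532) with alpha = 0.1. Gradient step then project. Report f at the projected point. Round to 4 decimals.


Step 1: Compute gradient at (3.4553, 1.7532).
grad_x = 2*8*3.4553 - 10 = 45.2848
grad_y = 2*2*1.7532 + 1 = 8.0128
Step 2: Gradient step.
x_raw = 3.4553 - 0.1*45.2848 = -1.0732
y_raw = 1.7532 - 0.1*8.0128 = 0.9519
Step 3: Project onto [-1, 4].
x_proj = clip(-1.0732) = -1.0
y_proj = clip(0.9519) = 0.9519
Step 4: Evaluate f.
f(-1.0, 0.9519) = 20.7642


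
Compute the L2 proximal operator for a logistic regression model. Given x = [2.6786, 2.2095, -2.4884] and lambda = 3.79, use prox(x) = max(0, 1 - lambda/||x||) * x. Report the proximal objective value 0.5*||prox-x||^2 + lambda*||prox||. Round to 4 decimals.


Step 1: Compute ||x||.
||x|| = 4.2719
Step 2: Compute scaling factor.
scale = max(0, 1 - 3.79/4.2719) = 0.1128
Step 3: prox(x) = [0.3022, 0.2492, -0.2807]
||prox(x)|| = 0.4819
Step 4: Proximal objective.
0.5*||prox-x||^2 = 7.1821
lambda*||prox|| = 1.8264
Total = 9.0084


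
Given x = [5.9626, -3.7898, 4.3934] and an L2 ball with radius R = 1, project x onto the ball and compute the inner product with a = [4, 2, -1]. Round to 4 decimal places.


Step 1: Compute ||x|| (intermediates to 6 decimals).
||x|| = sqrt(5.9626^2 + (-3.7898)^2 + 4.3934^2) = 8.319684
Step 2: Project.
Since ||x|| > R, scale = R/||x|| = 1/8.319684 = 0.120197, proj(x) = scale * x
proj(x) = [0.716687, -0.455523, 0.528073]
Step 3: Dot product.
a^T * proj(x) = 4*0.716687 + 2*(-0.455523) - 1*0.528073 = 1.4276


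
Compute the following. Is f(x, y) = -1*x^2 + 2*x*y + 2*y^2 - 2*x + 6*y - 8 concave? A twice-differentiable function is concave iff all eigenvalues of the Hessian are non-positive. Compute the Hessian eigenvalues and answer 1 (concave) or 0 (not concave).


The Hessian of f(x,y) = -1*x^2 + 2*x*y + 2*y^2 - 2*x + 6*y - 8 is:
H = [[-2, 2], [2, 4]]
Trace = -2 + 4 = 2
Determinant = -2*4 - (2)^2 = -12
Discriminant = (2)^2 - 4*-12 = 52.0
Eigenvalues: lambda_1 = -2.6056, lambda_2 = 4.6056
The function is not concave.

0


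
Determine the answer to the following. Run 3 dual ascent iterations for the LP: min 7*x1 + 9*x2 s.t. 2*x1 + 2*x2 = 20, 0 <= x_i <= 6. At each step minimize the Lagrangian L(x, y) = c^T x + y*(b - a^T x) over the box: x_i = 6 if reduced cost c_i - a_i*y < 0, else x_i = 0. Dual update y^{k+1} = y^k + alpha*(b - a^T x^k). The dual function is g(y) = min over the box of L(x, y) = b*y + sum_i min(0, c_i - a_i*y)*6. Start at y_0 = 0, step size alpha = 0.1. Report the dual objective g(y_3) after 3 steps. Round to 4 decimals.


Dual ascent for LP: min 7*x1 + 9*x2, 2*x1 + 2*x2 = 20, 0 <= x_i <= 6
Step 1: y^k = 0.0, reduced costs: (7.0, 9.0)
  x^k = (0.0, 0.0), subgradient = b - a^T x = 20.0
  y^{k+1} = 0.0 + 0.1*20.0 = 2.0
Step 2: y^k = 2.0, reduced costs: (3.0, 5.0)
  x^k = (0.0, 0.0), subgradient = b - a^T x = 20.0
  y^{k+1} = 2.0 + 0.1*20.0 = 4.0
Step 3: y^k = 4.0, reduced costs: (-1.0, 1.0)
  x^k = (6.0, 0.0), subgradient = b - a^T x = 8.0
  y^{k+1} = 4.0 + 0.1*8.0 = 4.8
Dual objective at y_3 = 4.8: reduced costs (-2.6, -0.6), box minimizer x = (6.0, 6.0)
g(y_3) = b*y + (c1 - a1*y)*x1 + (c2 - a2*y)*x2 = 20*4.8 + (-2.6)*6.0 + (-0.6)*6.0 = 96.0 - 15.6 - 3.6 = 76.8


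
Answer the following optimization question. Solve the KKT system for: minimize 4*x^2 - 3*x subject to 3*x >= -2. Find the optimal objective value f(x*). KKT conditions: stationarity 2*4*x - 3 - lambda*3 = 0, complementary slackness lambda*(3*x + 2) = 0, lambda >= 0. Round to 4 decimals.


Step 1: Try lambda = 0 (constraint inactive).
Stationarity: 2*4*x - 3 = 0
x* = 3/(2*4) = 0.375
Check constraint: 3*0.375 = 1.125 >= -2 -- satisfied.
Step 2: Compute optimal value.
f(x*) = 4*0.375^2 - 3*0.375 = -0.5625


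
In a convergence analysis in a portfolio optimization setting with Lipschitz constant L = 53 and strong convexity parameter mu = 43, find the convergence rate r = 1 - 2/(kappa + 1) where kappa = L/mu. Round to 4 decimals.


Step 1: Compute the condition number.
kappa = L/mu = 53/43 = 1.2326
Step 2: Compute the convergence rate.
r = 1 - 2/(kappa + 1) = 1 - 2*mu/(L + mu) = (L - mu)/(L + mu) = 10/96 = 0.1042


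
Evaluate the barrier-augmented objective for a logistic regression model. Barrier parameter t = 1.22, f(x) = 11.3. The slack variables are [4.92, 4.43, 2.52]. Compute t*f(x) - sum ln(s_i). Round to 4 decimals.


Step 1: Compute log-barrier.
ln values: [1.5933, 1.4884, 0.9243]
phi = -(1.5933 + 1.4884 + 0.9243) = -4.006
Step 2: Compute augmented objective.
t*f(x) = 1.22*11.3 = 13.786
Total = 13.786 - 4.006 = 9.78


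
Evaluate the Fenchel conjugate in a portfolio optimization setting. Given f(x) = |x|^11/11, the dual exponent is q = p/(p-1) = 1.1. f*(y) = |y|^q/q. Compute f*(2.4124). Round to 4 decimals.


The conjugate exponent q satisfies 1/p + 1/q = 1.
p = 11, so q = 11/(11 - 1) = 1.1
|y|^q = 2.4124^1.1 = 2.6345
f*(2.4124) = 2.6345 / 1.1 = 2.395


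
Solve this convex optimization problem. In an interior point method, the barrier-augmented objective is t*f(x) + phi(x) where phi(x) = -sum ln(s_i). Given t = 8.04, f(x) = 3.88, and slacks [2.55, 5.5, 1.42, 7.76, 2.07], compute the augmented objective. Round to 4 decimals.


Step 1: Compute log-barrier.
ln values: [0.9361, 1.7047, 0.3507, 2.049, 0.7275]
phi = -(0.9361 + 1.7047 + 0.3507 + 2.049 + 0.7275) = -5.768
Step 2: Compute augmented objective.
t*f(x) = 8.04*3.88 = 31.1952
Total = 31.1952 - 5.768 = 25.4272


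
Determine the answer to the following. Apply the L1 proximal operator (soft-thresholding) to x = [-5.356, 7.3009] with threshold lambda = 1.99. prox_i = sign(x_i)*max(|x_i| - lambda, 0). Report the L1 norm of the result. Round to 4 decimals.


Soft-thresholding with lambda = 1.99:
prox(-5.356) = sign(-5.356)*max(|-5.356| - 1.99, 0) = -3.366
prox(7.3009) = sign(7.3009)*max(|7.3009| - 1.99, 0) = 5.3109
prox(x) = [-3.366, 5.3109]
||prox(x)||_1 = 3.366 + 5.3109 = 8.6769


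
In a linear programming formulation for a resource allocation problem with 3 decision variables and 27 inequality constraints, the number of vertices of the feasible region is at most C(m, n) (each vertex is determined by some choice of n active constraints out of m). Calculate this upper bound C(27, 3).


Each vertex corresponds to some choice of n active constraints out of m, so the number of vertices is at most C(m, n) = m! / (n!(m-n)!).
m = 27, n = 3
Numerator: 27 * 26 * 25
Denominator: 3! = 6
C(27, 3) = 2925


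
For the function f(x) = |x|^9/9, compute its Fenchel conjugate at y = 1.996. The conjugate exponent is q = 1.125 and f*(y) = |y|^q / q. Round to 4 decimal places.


The conjugate exponent q satisfies 1/p + 1/q = 1.
p = 9, so q = 9/(9 - 1) = 1.125
|y|^q = 1.996^1.125 = 2.1761
f*(1.996) = 2.1761 / 1.125 = 1.9343
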